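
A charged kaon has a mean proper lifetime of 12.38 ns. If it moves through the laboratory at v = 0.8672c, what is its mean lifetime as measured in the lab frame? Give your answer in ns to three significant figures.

γ = 1/√(1 − 0.8672²) = 1/√0.2480 = 2.008
The rest-frame lifetime is the proper time; the lab measures the dilated interval Δt = γτ₀ = 2.008 × 12.38 ns.

Δt = 24.9 ns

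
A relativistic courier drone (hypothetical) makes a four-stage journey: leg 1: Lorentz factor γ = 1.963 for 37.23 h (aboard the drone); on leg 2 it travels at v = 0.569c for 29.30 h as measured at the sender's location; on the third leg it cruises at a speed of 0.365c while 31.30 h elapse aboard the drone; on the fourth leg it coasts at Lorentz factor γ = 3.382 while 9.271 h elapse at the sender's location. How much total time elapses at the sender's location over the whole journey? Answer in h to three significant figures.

Δt = 145 h

Leg 1: γ = 1.963; Δt_1 = 1.963 × 37.23 = 73.08 h.
Leg 2: 29.30 h is already measured at the sender's location.
Leg 3: γ = 1/√(1 − 0.365²) = 1/√0.8668 = 1.074; Δt_3 = 1.074 × 31.30 = 33.62 h.
Leg 4: 9.271 h is already measured at the sender's location.
Total: 73.08 + 29.30 + 33.62 + 9.271 h.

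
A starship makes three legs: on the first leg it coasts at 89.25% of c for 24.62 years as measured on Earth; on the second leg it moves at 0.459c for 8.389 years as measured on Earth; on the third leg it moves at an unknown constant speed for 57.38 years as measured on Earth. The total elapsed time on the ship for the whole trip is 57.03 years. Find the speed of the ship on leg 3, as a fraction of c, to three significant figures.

β = 0.742

Leg 1: β = 0.8925; γ = 1/√(1 − 0.8925²) = 1/√0.2034 = 2.217; τ_1 = 24.62/2.217 = 11.10 years.
Leg 2: γ = 1/√(1 − 0.459²) = 1/√0.7893 = 1.126; τ_2 = 8.389/1.126 = 7.453 years.
Leg 3: speed unknown; τ_3 = 57.38/γ_3.
Total proper time: 11.10 + 7.453 + τ_3 = 57.03, so τ_3 = 57.03 − 18.56 = 38.47 years.
γ_3 = 57.38/38.47 = 1.491; β = √(1 − 1/γ²) = √0.5505.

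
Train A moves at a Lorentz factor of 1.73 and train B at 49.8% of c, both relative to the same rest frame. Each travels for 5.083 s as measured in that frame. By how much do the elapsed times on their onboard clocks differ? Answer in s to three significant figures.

A: γ = 1.73; τ_A = 5.083/1.730 = 2.938 s.
B: β = 0.498; γ = 1/√(1 − 0.498²) = 1/√0.7520 = 1.153; τ_B = 5.083/1.153 = 4.408 s.

|τ_A − τ_B| = 1.47 s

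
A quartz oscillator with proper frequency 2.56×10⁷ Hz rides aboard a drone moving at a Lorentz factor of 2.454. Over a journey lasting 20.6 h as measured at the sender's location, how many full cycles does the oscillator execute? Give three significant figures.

γ = 2.454
The oscillator's own cycle count is N = f × τ where τ is the proper time aboard the drone. τ = Δt/γ = 20.6/2.454 = 8.394 h = 3.022×10⁴ s.
N = 2.56×10⁷ × 3.022×10⁴ = 7.736×10¹¹.

N = 7.74×10¹¹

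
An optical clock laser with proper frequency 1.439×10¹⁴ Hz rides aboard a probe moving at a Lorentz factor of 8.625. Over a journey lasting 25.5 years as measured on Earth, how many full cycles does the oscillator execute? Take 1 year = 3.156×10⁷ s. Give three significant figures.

N = 1.34×10²²

γ = 8.625
The oscillator's own cycle count is N = f × τ where τ is the proper time aboard the probe. τ = Δt/γ = 25.5/8.625 = 2.957 years = 9.331×10⁷ s.
N = 1.439×10¹⁴ × 9.331×10⁷ = 1.343×10²².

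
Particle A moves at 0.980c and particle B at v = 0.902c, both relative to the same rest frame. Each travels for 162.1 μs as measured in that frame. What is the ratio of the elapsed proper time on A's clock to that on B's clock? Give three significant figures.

τ_A/τ_B = 0.461

A: γ = 1/√(1 − 0.980²) = 1/√0.03960 = 5.025. B: γ = 1/√(1 − 0.902²) = 1/√0.1864 = 2.316.
τ_A/τ_B = γ_B/γ_A = 2.316/5.025 = 0.4609, so τ_A/τ_B = 0.4609.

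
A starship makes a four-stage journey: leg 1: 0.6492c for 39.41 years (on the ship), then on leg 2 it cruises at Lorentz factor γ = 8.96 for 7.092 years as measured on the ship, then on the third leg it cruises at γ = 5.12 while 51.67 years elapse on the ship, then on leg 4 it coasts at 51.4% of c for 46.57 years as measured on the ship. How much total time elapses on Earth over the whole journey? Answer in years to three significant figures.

Leg 1: γ = 1/√(1 − 0.6492²) = 1/√0.5785 = 1.315; Δt_1 = 1.315 × 39.41 = 51.81 years.
Leg 2: γ = 8.96; Δt_2 = 8.960 × 7.092 = 63.54 years.
Leg 3: γ = 5.12; Δt_3 = 5.120 × 51.67 = 264.6 years.
Leg 4: β = 0.514; γ = 1/√(1 − 0.514²) = 1/√0.7358 = 1.166; Δt_4 = 1.166 × 46.57 = 54.29 years.
Total: 51.81 + 63.54 + 264.6 + 54.29 years.

Δt = 434 years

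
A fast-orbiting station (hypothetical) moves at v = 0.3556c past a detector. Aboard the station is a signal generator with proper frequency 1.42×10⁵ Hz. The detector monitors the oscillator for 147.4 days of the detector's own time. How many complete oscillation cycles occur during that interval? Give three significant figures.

N = 1.69×10¹²

γ = 1/√(1 − 0.3556²) = 1/√0.8735 = 1.070
During 147.4 days of lab time, the oscillator's proper time advances by τ = Δt/γ = 147.4/1.070 = 137.8 days = 1.190×10⁷ s.
N = f × τ = 1.42×10⁵ × 1.190×10⁷ = 1.690×10¹².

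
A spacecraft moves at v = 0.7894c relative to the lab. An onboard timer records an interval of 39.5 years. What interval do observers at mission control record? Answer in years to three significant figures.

γ = 1/√(1 − 0.7894²) = 1/√0.3768 = 1.629
The interval measured aboard the spacecraft is the proper time (both events occur at the same place in that frame); the lab-frame interval is Δt = γτ = 1.629 × 39.5 years.

Δt = 64.3 years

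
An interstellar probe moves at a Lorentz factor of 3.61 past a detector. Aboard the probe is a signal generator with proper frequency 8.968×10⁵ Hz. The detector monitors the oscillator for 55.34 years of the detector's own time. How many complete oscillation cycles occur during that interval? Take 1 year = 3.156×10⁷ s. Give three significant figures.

N = 4.34×10¹⁴

γ = 3.61
During 55.34 years of lab time, the oscillator's proper time advances by τ = Δt/γ = 55.34/3.610 = 15.33 years = 4.838×10⁸ s.
N = f × τ = 8.968×10⁵ × 4.838×10⁸ = 4.339×10¹⁴.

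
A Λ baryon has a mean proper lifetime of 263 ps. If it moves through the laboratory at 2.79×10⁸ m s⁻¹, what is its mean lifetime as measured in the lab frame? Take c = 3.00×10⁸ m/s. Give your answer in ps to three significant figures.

Δt = 716 ps

β = 2.79×10⁸/3.00×10⁸ = 0.9300; γ = 1/√(1 − 0.9300²) = 2.721
The rest-frame lifetime is the proper time; the lab measures the dilated interval Δt = γτ₀ = 2.721 × 263 ps.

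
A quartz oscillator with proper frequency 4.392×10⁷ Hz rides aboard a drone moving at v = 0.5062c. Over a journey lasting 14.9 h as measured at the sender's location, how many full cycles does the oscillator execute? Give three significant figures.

N = 2.03×10¹²

γ = 1/√(1 − 0.5062²) = 1/√0.7438 = 1.160
The oscillator's own cycle count is N = f × τ where τ is the proper time aboard the drone. τ = Δt/γ = 14.9/1.160 = 12.85 h = 4.626×10⁴ s.
N = 4.392×10⁷ × 4.626×10⁴ = 2.032×10¹².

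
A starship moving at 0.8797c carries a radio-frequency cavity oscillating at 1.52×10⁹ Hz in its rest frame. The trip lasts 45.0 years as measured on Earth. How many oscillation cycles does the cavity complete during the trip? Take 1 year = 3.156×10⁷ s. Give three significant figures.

N = 1.03×10¹⁸

γ = 1/√(1 − 0.8797²) = 1/√0.2261 = 2.103
The oscillator's own cycle count is N = f × τ where τ is the proper time on the ship. τ = Δt/γ = 45.0/2.103 = 21.40 years = 6.753×10⁸ s.
N = 1.52×10⁹ × 6.753×10⁸ = 1.027×10¹⁸.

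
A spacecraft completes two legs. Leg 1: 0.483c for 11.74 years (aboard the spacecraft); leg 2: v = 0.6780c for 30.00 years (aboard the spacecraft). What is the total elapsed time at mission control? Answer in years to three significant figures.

Δt = 54.2 years

Leg 1: γ = 1/√(1 − 0.483²) = 1/√0.7667 = 1.142; Δt_1 = 1.142 × 11.74 = 13.41 years.
Leg 2: γ = 1/√(1 − 0.6780²) = 1/√0.5403 = 1.360; Δt_2 = 1.360 × 30.00 = 40.81 years.
Total: 13.41 + 40.81 years.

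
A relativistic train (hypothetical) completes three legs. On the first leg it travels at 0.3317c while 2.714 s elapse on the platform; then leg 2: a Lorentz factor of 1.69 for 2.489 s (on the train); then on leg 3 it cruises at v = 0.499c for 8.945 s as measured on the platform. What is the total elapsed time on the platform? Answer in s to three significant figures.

Δt = 15.9 s

Leg 1: 2.714 s is already measured on the platform.
Leg 2: γ = 1.69; Δt_2 = 1.690 × 2.489 = 4.206 s.
Leg 3: 8.945 s is already measured on the platform.
Total: 2.714 + 4.206 + 8.945 s.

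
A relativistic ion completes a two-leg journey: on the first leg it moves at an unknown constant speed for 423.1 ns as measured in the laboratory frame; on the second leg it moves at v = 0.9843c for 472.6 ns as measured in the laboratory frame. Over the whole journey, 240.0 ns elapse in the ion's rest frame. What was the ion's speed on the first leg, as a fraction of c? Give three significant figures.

β = 0.929

Leg 1: speed unknown; τ_1 = 423.1/γ_1.
Leg 2: γ = 1/√(1 − 0.9843²) = 1/√0.03115 = 5.666; τ_2 = 472.6/5.666 = 83.42 ns.
Total proper time: τ_1 + 83.42 = 240.0, so τ_1 = 240.0 − 83.42 = 156.6 ns.
γ_1 = 423.1/156.6 = 2.702; β = √(1 − 1/γ²) = √0.8630.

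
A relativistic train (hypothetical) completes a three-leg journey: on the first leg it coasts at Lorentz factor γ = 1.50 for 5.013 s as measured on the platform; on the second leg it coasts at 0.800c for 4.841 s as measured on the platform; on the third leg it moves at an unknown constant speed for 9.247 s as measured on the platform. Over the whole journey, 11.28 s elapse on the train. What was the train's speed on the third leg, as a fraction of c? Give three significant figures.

Leg 1: γ = 1.50; τ_1 = 5.013/1.500 = 3.342 s.
Leg 2: γ = 1/√(1 − 0.800²) = 5/3 ≈ 1.667; τ_2 = 4.841/1.667 = 2.905 s.
Leg 3: speed unknown; τ_3 = 9.247/γ_3.
Total proper time: 3.342 + 2.905 + τ_3 = 11.28, so τ_3 = 11.28 − 6.247 = 5.033 s.
γ_3 = 9.247/5.033 = 1.837; β = √(1 − 1/γ²) = √0.7037.

β = 0.839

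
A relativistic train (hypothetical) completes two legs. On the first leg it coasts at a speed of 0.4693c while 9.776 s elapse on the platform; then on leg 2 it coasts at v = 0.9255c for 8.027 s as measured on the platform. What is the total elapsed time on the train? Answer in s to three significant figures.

Leg 1: γ = 1/√(1 − 0.4693²) = 1/√0.7798 = 1.132; τ_1 = 9.776/1.132 = 8.633 s.
Leg 2: γ = 1/√(1 − 0.9255²) = 1/√0.1434 = 2.640; τ_2 = 8.027/2.640 = 3.040 s.
Total: 8.633 + 3.040 s.

τ = 11.7 s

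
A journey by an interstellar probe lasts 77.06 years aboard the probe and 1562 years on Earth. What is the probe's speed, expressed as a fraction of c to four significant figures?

The proper time is measured aboard the probe (both events occur at the probe's location); Δt is measured on Earth. γ = Δt/τ = 1562/77.06 = 20.27.
β = √(1 − 1/γ²) = √(1 − 0.002434) = √0.9976

β = 0.9988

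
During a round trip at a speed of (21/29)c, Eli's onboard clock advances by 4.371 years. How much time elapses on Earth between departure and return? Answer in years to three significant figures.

Δt = 6.34 years

γ = 1/√(1 − (21/29)²) = 29/20 = 1.450
Earth-frame duration is the dilated interval: Δt = γτ = 1.450 × 4.371 years.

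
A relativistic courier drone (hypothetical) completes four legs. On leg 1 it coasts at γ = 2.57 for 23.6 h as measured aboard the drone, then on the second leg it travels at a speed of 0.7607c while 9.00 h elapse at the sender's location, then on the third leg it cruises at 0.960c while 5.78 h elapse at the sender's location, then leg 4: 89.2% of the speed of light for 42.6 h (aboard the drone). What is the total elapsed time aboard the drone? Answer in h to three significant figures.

τ = 73.7 h

Leg 1: 23.6 h is already measured aboard the drone.
Leg 2: γ = 1/√(1 − 0.7607²) = 1/√0.4213 = 1.541; τ_2 = 9.00/1.541 = 5.842 h.
Leg 3: γ = 1/√(1 − 0.960²) = 25/7 ≈ 3.571; τ_3 = 5.78/3.571 = 1.618 h.
Leg 4: 42.6 h is already measured aboard the drone.
Total: 23.60 + 5.842 + 1.618 + 42.60 h.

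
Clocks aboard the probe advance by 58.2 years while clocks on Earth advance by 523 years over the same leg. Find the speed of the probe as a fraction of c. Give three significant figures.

The proper time is measured aboard the probe (both events occur at the probe's location); Δt is measured on Earth. γ = Δt/τ = 523/58.2 = 8.986.
β = √(1 − 1/γ²) = √(1 − 0.01238) = √0.9876

v = 0.994c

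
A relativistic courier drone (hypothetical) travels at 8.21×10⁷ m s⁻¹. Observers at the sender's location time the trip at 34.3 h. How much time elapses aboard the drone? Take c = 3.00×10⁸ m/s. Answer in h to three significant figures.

β = 8.21×10⁷/3.00×10⁸ = 0.2737; γ = 1/√(1 − 0.2737²) = 1.040
The interval measured at the sender's location is the dilated one; the clock aboard the drone measures the proper time τ = Δt/γ = 34.3/1.040 h.

τ = 33.0 h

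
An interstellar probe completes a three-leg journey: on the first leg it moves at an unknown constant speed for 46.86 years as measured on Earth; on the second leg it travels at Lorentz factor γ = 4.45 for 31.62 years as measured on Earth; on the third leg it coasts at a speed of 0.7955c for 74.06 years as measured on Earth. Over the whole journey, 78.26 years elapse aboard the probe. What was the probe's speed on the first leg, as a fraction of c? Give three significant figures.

β = 0.828

Leg 1: speed unknown; τ_1 = 46.86/γ_1.
Leg 2: γ = 4.45; τ_2 = 31.62/4.450 = 7.106 years.
Leg 3: γ = 1/√(1 − 0.7955²) = 1/√0.3672 = 1.650; τ_3 = 74.06/1.650 = 44.88 years.
Total proper time: τ_1 + 7.106 + 44.88 = 78.26, so τ_1 = 78.26 − 51.98 = 26.28 years.
γ_1 = 46.86/26.28 = 1.783; β = √(1 − 1/γ²) = √0.6855.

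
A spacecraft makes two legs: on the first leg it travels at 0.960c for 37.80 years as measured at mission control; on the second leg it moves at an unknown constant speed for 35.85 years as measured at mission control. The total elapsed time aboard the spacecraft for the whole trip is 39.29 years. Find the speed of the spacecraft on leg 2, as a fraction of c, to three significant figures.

Leg 1: γ = 1/√(1 − 0.960²) = 25/7 ≈ 3.571; τ_1 = 37.80/3.571 = 10.58 years.
Leg 2: speed unknown; τ_2 = 35.85/γ_2.
Total proper time: 10.58 + τ_2 = 39.29, so τ_2 = 39.29 − 10.58 = 28.71 years.
γ_2 = 35.85/28.71 = 1.249; β = √(1 − 1/γ²) = √0.3588.

β = 0.599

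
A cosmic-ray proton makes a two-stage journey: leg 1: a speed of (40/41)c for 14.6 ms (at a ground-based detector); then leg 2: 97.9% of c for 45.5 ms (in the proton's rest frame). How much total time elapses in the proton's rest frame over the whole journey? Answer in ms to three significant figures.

τ = 48.7 ms

Leg 1: γ = 1/√(1 − (40/41)²) = 41/9 ≈ 4.556; τ_1 = 14.6/4.556 = 3.205 ms.
Leg 2: 45.5 ms is already measured in the proton's rest frame.
Total: 3.205 + 45.50 ms.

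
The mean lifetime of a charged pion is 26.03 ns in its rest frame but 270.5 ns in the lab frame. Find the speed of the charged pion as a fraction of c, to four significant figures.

γ = Δt/τ₀ = 270.5/26.03 = 10.39
β = √(1 − 1/γ²) = √(1 − 0.009260) = √0.9907

v = 0.9954c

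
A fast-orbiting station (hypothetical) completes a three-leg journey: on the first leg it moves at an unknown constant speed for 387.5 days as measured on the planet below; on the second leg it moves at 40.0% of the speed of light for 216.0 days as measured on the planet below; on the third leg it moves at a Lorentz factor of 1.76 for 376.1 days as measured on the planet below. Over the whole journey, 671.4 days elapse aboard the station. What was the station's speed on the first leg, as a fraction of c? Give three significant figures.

Leg 1: speed unknown; τ_1 = 387.5/γ_1.
Leg 2: β = 0.400; γ = 1/√(1 − 0.400²) = 1/√0.8400 = 1.091; τ_2 = 216.0/1.091 = 198.0 days.
Leg 3: γ = 1.76; τ_3 = 376.1/1.760 = 213.7 days.
Total proper time: τ_1 + 198.0 + 213.7 = 671.4, so τ_1 = 671.4 − 411.7 = 259.7 days.
γ_1 = 387.5/259.7 = 1.492; β = √(1 − 1/γ²) = √0.5507.

β = 0.742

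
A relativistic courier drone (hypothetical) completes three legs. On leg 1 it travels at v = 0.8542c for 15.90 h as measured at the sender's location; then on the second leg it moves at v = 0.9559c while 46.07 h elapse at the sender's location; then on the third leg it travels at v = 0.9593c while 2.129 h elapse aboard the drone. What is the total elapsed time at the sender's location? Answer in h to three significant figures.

Leg 1: 15.90 h is already measured at the sender's location.
Leg 2: 46.07 h is already measured at the sender's location.
Leg 3: γ = 1/√(1 − 0.9593²) = 1/√0.07974 = 3.541; Δt_3 = 3.541 × 2.129 = 7.539 h.
Total: 15.90 + 46.07 + 7.539 h.

Δt = 69.5 h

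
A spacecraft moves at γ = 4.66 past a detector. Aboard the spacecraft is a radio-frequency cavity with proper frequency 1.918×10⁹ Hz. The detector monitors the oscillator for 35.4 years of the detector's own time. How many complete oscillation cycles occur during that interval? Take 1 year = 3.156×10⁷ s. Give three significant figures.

N = 4.60×10¹⁷

γ = 4.66
During 35.4 years of lab time, the oscillator's proper time advances by τ = Δt/γ = 35.4/4.660 = 7.597 years = 2.397×10⁸ s.
N = f × τ = 1.918×10⁹ × 2.397×10⁸ = 4.598×10¹⁷.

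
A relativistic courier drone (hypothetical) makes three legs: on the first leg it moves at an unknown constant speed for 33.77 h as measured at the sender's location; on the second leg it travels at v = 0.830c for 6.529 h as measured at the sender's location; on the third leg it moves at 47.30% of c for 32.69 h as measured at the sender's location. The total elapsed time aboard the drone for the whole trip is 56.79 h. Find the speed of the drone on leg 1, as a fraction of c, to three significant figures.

β = 0.693

Leg 1: speed unknown; τ_1 = 33.77/γ_1.
Leg 2: γ = 1/√(1 − 0.830²) = 1/√0.3111 = 1.793; τ_2 = 6.529/1.793 = 3.642 h.
Leg 3: β = 0.4730; γ = 1/√(1 − 0.4730²) = 1/√0.7763 = 1.135; τ_3 = 32.69/1.135 = 28.80 h.
Total proper time: τ_1 + 3.642 + 28.80 = 56.79, so τ_1 = 56.79 − 32.44 = 24.35 h.
γ_1 = 33.77/24.35 = 1.387; β = √(1 − 1/γ²) = √0.4802.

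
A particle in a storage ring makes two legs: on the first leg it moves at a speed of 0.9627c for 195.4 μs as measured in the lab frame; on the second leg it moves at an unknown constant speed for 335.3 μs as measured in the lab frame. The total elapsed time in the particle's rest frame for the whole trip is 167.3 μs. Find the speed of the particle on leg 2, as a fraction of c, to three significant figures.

β = 0.940

Leg 1: γ = 1/√(1 − 0.9627²) = 1/√0.07321 = 3.696; τ_1 = 195.4/3.696 = 52.87 μs.
Leg 2: speed unknown; τ_2 = 335.3/γ_2.
Total proper time: 52.87 + τ_2 = 167.3, so τ_2 = 167.3 − 52.87 = 114.4 μs.
γ_2 = 335.3/114.4 = 2.930; β = √(1 − 1/γ²) = √0.8835.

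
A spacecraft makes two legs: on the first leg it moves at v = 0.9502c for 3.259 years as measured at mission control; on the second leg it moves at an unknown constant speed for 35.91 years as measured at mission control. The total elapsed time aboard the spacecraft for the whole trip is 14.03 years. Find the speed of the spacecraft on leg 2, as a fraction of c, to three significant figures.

β = 0.932

Leg 1: γ = 1/√(1 − 0.9502²) = 1/√0.09712 = 3.209; τ_1 = 3.259/3.209 = 1.016 years.
Leg 2: speed unknown; τ_2 = 35.91/γ_2.
Total proper time: 1.016 + τ_2 = 14.03, so τ_2 = 14.03 − 1.016 = 13.01 years.
γ_2 = 35.91/13.01 = 2.759; β = √(1 − 1/γ²) = √0.8687.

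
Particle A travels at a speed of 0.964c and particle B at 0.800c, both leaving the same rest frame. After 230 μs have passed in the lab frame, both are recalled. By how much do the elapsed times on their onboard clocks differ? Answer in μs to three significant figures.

A: γ = 1/√(1 − 0.964²) = 1/√0.07070 = 3.761; τ_A = 230/3.761 = 61.16 μs.
B: γ = 1/√(1 − 0.800²) = 5/3 ≈ 1.667; τ_B = 230/1.667 = 138.0 μs.

|τ_A − τ_B| = 76.8 μs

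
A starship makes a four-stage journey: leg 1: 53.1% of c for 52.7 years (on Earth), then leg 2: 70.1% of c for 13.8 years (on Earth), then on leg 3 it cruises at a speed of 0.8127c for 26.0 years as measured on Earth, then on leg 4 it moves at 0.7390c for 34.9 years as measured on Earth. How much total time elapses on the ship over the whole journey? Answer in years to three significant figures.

τ = 93.2 years

Leg 1: β = 0.531; γ = 1/√(1 − 0.531²) = 1/√0.7180 = 1.180; τ_1 = 52.7/1.180 = 44.66 years.
Leg 2: β = 0.701; γ = 1/√(1 − 0.701²) = 1/√0.5086 = 1.402; τ_2 = 13.8/1.402 = 9.842 years.
Leg 3: γ = 1/√(1 − 0.8127²) = 1/√0.3395 = 1.716; τ_3 = 26.0/1.716 = 15.15 years.
Leg 4: γ = 1/√(1 − 0.7390²) = 1/√0.4539 = 1.484; τ_4 = 34.9/1.484 = 23.51 years.
Total: 44.66 + 9.842 + 15.15 + 23.51 years.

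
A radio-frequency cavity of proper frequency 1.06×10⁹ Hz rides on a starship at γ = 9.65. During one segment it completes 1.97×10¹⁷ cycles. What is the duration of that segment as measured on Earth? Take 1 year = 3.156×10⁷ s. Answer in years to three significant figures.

Δt = 56.8 years

γ = 9.65
Proper time for N cycles: τ = N/f = 1.97×10¹⁷/(1.06×10⁹) = 1.858×10⁸ s = 5.889 years.
Lab-frame duration Δt = γτ = 9.650 × 5.889 = 56.83 years.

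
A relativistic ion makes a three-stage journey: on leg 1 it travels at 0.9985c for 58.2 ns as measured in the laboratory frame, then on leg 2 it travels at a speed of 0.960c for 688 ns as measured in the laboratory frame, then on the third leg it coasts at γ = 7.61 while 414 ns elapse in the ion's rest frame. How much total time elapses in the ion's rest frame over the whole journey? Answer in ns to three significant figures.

Leg 1: γ = 1/√(1 − 0.9985²) = 1/√0.002998 = 18.26; τ_1 = 58.2/18.26 = 3.187 ns.
Leg 2: γ = 1/√(1 − 0.960²) = 1/√0.07840 = 3.571; τ_2 = 688/3.571 = 192.6 ns.
Leg 3: 414 ns is already measured in the ion's rest frame.
Total: 3.187 + 192.6 + 414.0 ns.

τ = 610 ns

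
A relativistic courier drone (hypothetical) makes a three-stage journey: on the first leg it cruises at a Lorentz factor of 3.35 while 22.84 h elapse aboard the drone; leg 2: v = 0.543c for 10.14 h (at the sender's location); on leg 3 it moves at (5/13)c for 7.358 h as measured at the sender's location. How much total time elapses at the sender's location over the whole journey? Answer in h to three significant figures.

Δt = 94.0 h

Leg 1: γ = 3.35; Δt_1 = 3.350 × 22.84 = 76.51 h.
Leg 2: 10.14 h is already measured at the sender's location.
Leg 3: 7.358 h is already measured at the sender's location.
Total: 76.51 + 10.14 + 7.358 h.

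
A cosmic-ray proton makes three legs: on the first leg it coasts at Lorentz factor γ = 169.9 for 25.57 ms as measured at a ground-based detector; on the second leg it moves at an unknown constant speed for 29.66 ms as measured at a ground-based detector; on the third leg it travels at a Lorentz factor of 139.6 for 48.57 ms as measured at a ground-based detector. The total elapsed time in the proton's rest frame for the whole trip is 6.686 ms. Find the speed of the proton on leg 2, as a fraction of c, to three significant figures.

β = 0.978

Leg 1: γ = 169.9; τ_1 = 25.57/169.9 = 0.1505 ms.
Leg 2: speed unknown; τ_2 = 29.66/γ_2.
Leg 3: γ = 139.6; τ_3 = 48.57/139.6 = 0.3479 ms.
Total proper time: 0.1505 + τ_2 + 0.3479 = 6.686, so τ_2 = 6.686 − 0.4984 = 6.188 ms.
γ_2 = 29.66/6.188 = 4.793; β = √(1 − 1/γ²) = √0.9565.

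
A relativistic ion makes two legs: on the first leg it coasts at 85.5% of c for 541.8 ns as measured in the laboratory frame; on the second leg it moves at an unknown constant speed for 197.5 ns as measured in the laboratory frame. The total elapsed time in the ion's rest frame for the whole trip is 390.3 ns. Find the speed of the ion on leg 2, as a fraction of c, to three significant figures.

Leg 1: β = 0.855; γ = 1/√(1 − 0.855²) = 1/√0.2690 = 1.928; τ_1 = 541.8/1.928 = 281.0 ns.
Leg 2: speed unknown; τ_2 = 197.5/γ_2.
Total proper time: 281.0 + τ_2 = 390.3, so τ_2 = 390.3 − 281.0 = 109.3 ns.
γ_2 = 197.5/109.3 = 1.807; β = √(1 − 1/γ²) = √0.6937.

β = 0.833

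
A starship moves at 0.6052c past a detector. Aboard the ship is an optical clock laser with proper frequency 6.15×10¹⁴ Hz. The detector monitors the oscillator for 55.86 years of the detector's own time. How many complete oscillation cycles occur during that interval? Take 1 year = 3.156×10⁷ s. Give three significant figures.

γ = 1/√(1 − 0.6052²) = 1/√0.6337 = 1.256
During 55.86 years of lab time, the oscillator's proper time advances by τ = Δt/γ = 55.86/1.256 = 44.47 years = 1.403×10⁹ s.
N = f × τ = 6.15×10¹⁴ × 1.403×10⁹ = 8.631×10²³.

N = 8.63×10²³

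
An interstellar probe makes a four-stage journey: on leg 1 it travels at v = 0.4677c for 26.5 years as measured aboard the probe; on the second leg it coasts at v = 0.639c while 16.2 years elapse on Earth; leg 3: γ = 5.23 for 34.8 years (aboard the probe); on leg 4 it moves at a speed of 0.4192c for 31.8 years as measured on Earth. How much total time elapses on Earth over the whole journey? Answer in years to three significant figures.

Leg 1: γ = 1/√(1 − 0.4677²) = 1/√0.7813 = 1.131; Δt_1 = 1.131 × 26.5 = 29.98 years.
Leg 2: 16.2 years is already measured on Earth.
Leg 3: γ = 5.23; Δt_3 = 5.230 × 34.8 = 182.0 years.
Leg 4: 31.8 years is already measured on Earth.
Total: 29.98 + 16.20 + 182.0 + 31.80 years.

Δt = 260 years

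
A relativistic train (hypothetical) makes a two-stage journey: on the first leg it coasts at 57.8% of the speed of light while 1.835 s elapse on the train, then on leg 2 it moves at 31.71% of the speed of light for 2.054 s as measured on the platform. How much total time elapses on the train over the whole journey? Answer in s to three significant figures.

τ = 3.78 s

Leg 1: 1.835 s is already measured on the train.
Leg 2: β = 0.3171; γ = 1/√(1 − 0.3171²) = 1/√0.8994 = 1.054; τ_2 = 2.054/1.054 = 1.948 s.
Total: 1.835 + 1.948 s.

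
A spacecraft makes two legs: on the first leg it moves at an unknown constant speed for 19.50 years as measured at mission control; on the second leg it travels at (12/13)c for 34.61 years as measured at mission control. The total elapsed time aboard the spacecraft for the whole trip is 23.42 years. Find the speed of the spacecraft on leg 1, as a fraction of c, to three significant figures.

β = 0.855

Leg 1: speed unknown; τ_1 = 19.50/γ_1.
Leg 2: γ = 1/√(1 − (12/13)²) = 13/5 = 2.600; τ_2 = 34.61/2.600 = 13.31 years.
Total proper time: τ_1 + 13.31 = 23.42, so τ_1 = 23.42 − 13.31 = 10.11 years.
γ_1 = 19.50/10.11 = 1.929; β = √(1 − 1/γ²) = √0.7313.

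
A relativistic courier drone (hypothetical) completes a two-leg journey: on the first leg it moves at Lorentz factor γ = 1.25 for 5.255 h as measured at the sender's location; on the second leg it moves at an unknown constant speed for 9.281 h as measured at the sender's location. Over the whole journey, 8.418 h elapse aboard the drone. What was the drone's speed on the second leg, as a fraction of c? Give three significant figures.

Leg 1: γ = 1.25; τ_1 = 5.255/1.250 = 4.204 h.
Leg 2: speed unknown; τ_2 = 9.281/γ_2.
Total proper time: 4.204 + τ_2 = 8.418, so τ_2 = 8.418 − 4.204 = 4.214 h.
γ_2 = 9.281/4.214 = 2.202; β = √(1 − 1/γ²) = √0.7938.

β = 0.891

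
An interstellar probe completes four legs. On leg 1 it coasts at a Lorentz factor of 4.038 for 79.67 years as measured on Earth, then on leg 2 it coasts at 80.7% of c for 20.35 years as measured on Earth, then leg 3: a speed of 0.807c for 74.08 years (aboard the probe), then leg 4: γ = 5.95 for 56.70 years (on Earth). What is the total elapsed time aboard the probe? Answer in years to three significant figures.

Leg 1: γ = 4.038; τ_1 = 79.67/4.038 = 19.73 years.
Leg 2: β = 0.807; γ = 1/√(1 − 0.807²) = 1/√0.3488 = 1.693; τ_2 = 20.35/1.693 = 12.02 years.
Leg 3: 74.08 years is already measured aboard the probe.
Leg 4: γ = 5.95; τ_4 = 56.70/5.950 = 9.529 years.
Total: 19.73 + 12.02 + 74.08 + 9.529 years.

τ = 115 years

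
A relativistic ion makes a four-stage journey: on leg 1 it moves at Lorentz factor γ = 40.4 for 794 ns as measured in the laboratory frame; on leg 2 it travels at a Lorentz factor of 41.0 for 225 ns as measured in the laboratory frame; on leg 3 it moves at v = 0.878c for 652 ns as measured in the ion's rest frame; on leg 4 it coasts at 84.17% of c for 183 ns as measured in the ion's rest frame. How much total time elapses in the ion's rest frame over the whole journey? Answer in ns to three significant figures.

τ = 860 ns

Leg 1: γ = 40.4; τ_1 = 794/40.40 = 19.65 ns.
Leg 2: γ = 41.0; τ_2 = 225/41.00 = 5.488 ns.
Leg 3: 652 ns is already measured in the ion's rest frame.
Leg 4: 183 ns is already measured in the ion's rest frame.
Total: 19.65 + 5.488 + 652.0 + 183.0 ns.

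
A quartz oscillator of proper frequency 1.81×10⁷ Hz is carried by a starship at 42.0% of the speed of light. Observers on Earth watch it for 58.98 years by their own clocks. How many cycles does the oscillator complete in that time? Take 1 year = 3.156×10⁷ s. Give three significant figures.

β = 0.420; γ = 1/√(1 − 0.420²) = 1/√0.8236 = 1.102
During 58.98 years of lab time, the oscillator's proper time advances by τ = Δt/γ = 58.98/1.102 = 53.53 years = 1.689×10⁹ s.
N = f × τ = 1.81×10⁷ × 1.689×10⁹ = 3.058×10¹⁶.

N = 3.06×10¹⁶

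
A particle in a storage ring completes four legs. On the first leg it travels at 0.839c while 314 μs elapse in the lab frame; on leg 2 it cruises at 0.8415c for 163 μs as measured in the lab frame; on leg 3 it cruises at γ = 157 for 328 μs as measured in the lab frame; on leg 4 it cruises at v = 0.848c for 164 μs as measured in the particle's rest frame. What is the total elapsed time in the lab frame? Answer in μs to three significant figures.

Δt = 1110 μs

Leg 1: 314 μs is already measured in the lab frame.
Leg 2: 163 μs is already measured in the lab frame.
Leg 3: 328 μs is already measured in the lab frame.
Leg 4: γ = 1/√(1 − 0.848²) = 1/√0.2809 = 1.887; Δt_4 = 1.887 × 164 = 309.4 μs.
Total: 314.0 + 163.0 + 328.0 + 309.4 μs.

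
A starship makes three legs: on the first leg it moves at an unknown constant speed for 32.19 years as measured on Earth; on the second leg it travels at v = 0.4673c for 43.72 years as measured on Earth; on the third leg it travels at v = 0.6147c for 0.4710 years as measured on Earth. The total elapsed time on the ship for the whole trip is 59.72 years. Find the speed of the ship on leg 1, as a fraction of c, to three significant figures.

Leg 1: speed unknown; τ_1 = 32.19/γ_1.
Leg 2: γ = 1/√(1 − 0.4673²) = 1/√0.7816 = 1.131; τ_2 = 43.72/1.131 = 38.65 years.
Leg 3: γ = 1/√(1 − 0.6147²) = 1/√0.6221 = 1.268; τ_3 = 0.4710/1.268 = 0.3715 years.
Total proper time: τ_1 + 38.65 + 0.3715 = 59.72, so τ_1 = 59.72 − 39.02 = 20.70 years.
γ_1 = 32.19/20.70 = 1.555; β = √(1 − 1/γ²) = √0.5866.

β = 0.766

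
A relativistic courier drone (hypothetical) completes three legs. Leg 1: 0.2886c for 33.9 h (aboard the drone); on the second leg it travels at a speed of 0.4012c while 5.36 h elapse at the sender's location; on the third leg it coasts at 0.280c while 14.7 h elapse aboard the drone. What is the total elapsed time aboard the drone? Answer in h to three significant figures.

τ = 53.5 h

Leg 1: 33.9 h is already measured aboard the drone.
Leg 2: γ = 1/√(1 − 0.4012²) = 1/√0.8390 = 1.092; τ_2 = 5.36/1.092 = 4.910 h.
Leg 3: 14.7 h is already measured aboard the drone.
Total: 33.90 + 4.910 + 14.70 h.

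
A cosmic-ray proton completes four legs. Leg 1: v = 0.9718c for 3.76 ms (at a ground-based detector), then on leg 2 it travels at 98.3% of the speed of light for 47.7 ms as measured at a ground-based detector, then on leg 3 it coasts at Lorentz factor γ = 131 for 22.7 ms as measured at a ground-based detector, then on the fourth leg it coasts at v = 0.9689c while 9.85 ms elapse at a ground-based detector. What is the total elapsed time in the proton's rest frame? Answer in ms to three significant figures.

τ = 12.3 ms

Leg 1: γ = 1/√(1 − 0.9718²) = 1/√0.05560 = 4.241; τ_1 = 3.76/4.241 = 0.8866 ms.
Leg 2: β = 0.983; γ = 1/√(1 − 0.983²) = 1/√0.03371 = 5.446; τ_2 = 47.7/5.446 = 8.758 ms.
Leg 3: γ = 131; τ_3 = 22.7/131.0 = 0.1733 ms.
Leg 4: γ = 1/√(1 − 0.9689²) = 1/√0.06123 = 4.041; τ_4 = 9.85/4.041 = 2.437 ms.
Total: 0.8866 + 8.758 + 0.1733 + 2.437 ms.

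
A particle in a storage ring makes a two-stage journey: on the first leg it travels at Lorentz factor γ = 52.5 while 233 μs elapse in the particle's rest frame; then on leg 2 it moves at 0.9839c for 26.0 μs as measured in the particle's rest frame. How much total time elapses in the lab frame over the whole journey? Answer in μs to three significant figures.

Δt = 1.24×10⁴ μs

Leg 1: γ = 52.5; Δt_1 = 52.50 × 233 = 1.223×10⁴ μs.
Leg 2: γ = 1/√(1 − 0.9839²) = 1/√0.03194 = 5.595; Δt_2 = 5.595 × 26.0 = 145.5 μs.
Total: 1.223×10⁴ + 145.5 μs.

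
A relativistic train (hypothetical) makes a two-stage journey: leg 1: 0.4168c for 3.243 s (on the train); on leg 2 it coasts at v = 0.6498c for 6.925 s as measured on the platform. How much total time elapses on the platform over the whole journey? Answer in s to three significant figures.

Leg 1: γ = 1/√(1 − 0.4168²) = 1/√0.8263 = 1.100; Δt_1 = 1.100 × 3.243 = 3.568 s.
Leg 2: 6.925 s is already measured on the platform.
Total: 3.568 + 6.925 s.

Δt = 10.5 s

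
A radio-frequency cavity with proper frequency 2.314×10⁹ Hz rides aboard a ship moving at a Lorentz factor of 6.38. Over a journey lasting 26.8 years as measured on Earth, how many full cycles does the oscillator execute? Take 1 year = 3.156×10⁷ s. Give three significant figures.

γ = 6.38
The oscillator's own cycle count is N = f × τ where τ is the proper time on the ship. τ = Δt/γ = 26.8/6.380 = 4.201 years = 1.326×10⁸ s.
N = 2.314×10⁹ × 1.326×10⁸ = 3.068×10¹⁷.

N = 3.07×10¹⁷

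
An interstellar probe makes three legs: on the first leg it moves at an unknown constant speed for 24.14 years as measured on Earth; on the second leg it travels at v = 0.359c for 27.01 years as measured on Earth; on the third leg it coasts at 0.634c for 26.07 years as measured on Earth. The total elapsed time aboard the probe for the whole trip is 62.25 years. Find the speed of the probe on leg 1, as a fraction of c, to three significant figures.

Leg 1: speed unknown; τ_1 = 24.14/γ_1.
Leg 2: γ = 1/√(1 − 0.359²) = 1/√0.8711 = 1.071; τ_2 = 27.01/1.071 = 25.21 years.
Leg 3: γ = 1/√(1 − 0.634²) = 1/√0.5980 = 1.293; τ_3 = 26.07/1.293 = 20.16 years.
Total proper time: τ_1 + 25.21 + 20.16 = 62.25, so τ_1 = 62.25 − 45.37 = 16.88 years.
γ_1 = 24.14/16.88 = 1.430; β = √(1 − 1/γ²) = √0.5111.

β = 0.715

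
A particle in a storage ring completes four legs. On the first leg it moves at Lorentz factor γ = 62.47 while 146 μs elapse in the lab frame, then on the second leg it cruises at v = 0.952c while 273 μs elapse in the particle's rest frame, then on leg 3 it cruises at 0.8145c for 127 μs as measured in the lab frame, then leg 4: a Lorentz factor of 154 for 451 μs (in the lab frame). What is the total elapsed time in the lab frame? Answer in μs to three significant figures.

Leg 1: 146 μs is already measured in the lab frame.
Leg 2: γ = 1/√(1 − 0.952²) = 1/√0.09370 = 3.267; Δt_2 = 3.267 × 273 = 891.9 μs.
Leg 3: 127 μs is already measured in the lab frame.
Leg 4: 451 μs is already measured in the lab frame.
Total: 146.0 + 891.9 + 127.0 + 451.0 μs.

Δt = 1620 μs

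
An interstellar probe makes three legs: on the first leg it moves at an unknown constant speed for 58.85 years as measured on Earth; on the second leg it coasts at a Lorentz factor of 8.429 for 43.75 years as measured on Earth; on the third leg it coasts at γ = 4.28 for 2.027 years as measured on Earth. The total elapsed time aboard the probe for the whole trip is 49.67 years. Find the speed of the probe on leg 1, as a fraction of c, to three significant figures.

Leg 1: speed unknown; τ_1 = 58.85/γ_1.
Leg 2: γ = 8.429; τ_2 = 43.75/8.429 = 5.190 years.
Leg 3: γ = 4.28; τ_3 = 2.027/4.280 = 0.4736 years.
Total proper time: τ_1 + 5.190 + 0.4736 = 49.67, so τ_1 = 49.67 − 5.664 = 44.01 years.
γ_1 = 58.85/44.01 = 1.337; β = √(1 − 1/γ²) = √0.4408.

β = 0.664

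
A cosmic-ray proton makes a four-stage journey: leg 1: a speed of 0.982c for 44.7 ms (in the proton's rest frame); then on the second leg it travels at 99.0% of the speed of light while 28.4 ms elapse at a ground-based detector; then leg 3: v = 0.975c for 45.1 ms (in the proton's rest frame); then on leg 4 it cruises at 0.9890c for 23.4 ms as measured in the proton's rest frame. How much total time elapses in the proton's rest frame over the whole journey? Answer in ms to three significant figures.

τ = 117 ms

Leg 1: 44.7 ms is already measured in the proton's rest frame.
Leg 2: β = 0.990; γ = 1/√(1 − 0.990²) = 1/√0.01990 = 7.089; τ_2 = 28.4/7.089 = 4.006 ms.
Leg 3: 45.1 ms is already measured in the proton's rest frame.
Leg 4: 23.4 ms is already measured in the proton's rest frame.
Total: 44.70 + 4.006 + 45.10 + 23.40 ms.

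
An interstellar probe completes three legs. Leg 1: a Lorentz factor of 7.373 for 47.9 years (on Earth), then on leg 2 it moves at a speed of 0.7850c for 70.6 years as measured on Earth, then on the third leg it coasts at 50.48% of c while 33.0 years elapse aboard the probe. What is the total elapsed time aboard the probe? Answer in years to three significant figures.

τ = 83.2 years

Leg 1: γ = 7.373; τ_1 = 47.9/7.373 = 6.497 years.
Leg 2: γ = 1/√(1 − 0.7850²) = 1/√0.3838 = 1.614; τ_2 = 70.6/1.614 = 43.74 years.
Leg 3: 33.0 years is already measured aboard the probe.
Total: 6.497 + 43.74 + 33.00 years.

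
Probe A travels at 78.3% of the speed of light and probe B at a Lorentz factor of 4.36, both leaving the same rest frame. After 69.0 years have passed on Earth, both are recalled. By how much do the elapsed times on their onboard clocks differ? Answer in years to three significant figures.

|τ_A − τ_B| = 27.1 years

A: β = 0.783; γ = 1/√(1 − 0.783²) = 1/√0.3869 = 1.608; τ_A = 69.0/1.608 = 42.92 years.
B: γ = 4.36; τ_B = 69.0/4.360 = 15.83 years.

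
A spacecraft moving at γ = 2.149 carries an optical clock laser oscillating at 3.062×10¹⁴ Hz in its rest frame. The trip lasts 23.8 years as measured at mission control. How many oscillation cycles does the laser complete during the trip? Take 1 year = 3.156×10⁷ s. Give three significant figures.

N = 1.07×10²³

γ = 2.149
The oscillator's own cycle count is N = f × τ where τ is the proper time aboard the spacecraft. τ = Δt/γ = 23.8/2.149 = 11.07 years = 3.495×10⁸ s.
N = 3.062×10¹⁴ × 3.495×10⁸ = 1.070×10²³.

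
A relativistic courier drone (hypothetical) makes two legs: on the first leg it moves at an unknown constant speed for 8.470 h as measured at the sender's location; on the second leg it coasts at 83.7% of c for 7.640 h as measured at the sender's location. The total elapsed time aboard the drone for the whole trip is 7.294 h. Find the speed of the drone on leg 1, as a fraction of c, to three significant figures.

β = 0.930

Leg 1: speed unknown; τ_1 = 8.470/γ_1.
Leg 2: β = 0.837; γ = 1/√(1 − 0.837²) = 1/√0.2994 = 1.827; τ_2 = 7.640/1.827 = 4.181 h.
Total proper time: τ_1 + 4.181 = 7.294, so τ_1 = 7.294 − 4.181 = 3.113 h.
γ_1 = 8.470/3.113 = 2.721; β = √(1 − 1/γ²) = √0.8649.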